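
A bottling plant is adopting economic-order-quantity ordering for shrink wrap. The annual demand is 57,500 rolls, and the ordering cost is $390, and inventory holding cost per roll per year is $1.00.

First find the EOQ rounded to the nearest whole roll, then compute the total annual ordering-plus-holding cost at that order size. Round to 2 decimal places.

2DS/H = 2·57,500·390/1 = 44,850,000.00
EOQ = √44,850,000.00 ≈ 6,697.01 → Q = 6,697 rolls
Ordering: D/Q × S = 57,500/6,697 × $390 = $3,348.51
Holding:  Q/2 × H = 6,697/2 × $1 = $3,348.50
Total = $3,348.51 + $3,348.50 = $6,697.01

$6,697.01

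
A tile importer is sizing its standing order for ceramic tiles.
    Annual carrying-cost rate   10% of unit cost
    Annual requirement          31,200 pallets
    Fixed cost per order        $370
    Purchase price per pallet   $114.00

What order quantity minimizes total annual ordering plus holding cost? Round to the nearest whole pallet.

1,423 pallets

Holding cost per pallet per year: H = 10% × $114 = $11.4000
2DS/H = 2·31,200·370/11.4 = 2,025,263.16
EOQ = √2,025,263.16 ≈ 1,423.12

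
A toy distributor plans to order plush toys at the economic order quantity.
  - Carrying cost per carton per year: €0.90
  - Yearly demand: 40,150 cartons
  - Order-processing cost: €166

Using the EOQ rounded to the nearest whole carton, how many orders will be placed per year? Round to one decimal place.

10.4 orders per year

Q* = √(2·D·S / H) = √(2·40,150·166 / 0.9) = √14,810,888.9 ≈ 3,848.49 → Q = 3,848
Orders per year = D/Q = 40,150 / 3,848 = 10.434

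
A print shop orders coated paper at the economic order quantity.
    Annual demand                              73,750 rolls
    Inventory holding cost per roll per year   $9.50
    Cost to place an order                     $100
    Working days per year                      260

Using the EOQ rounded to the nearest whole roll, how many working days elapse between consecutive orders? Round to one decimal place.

Optimal lot size Q* = (2 × 73,750 × $100 / $9.5)^½ ≈ 1,246.05 → Q = 1,246 rolls
T = Q/D × 260 days = 1,246/73,750 × 260 = 4.393 days

4.4 days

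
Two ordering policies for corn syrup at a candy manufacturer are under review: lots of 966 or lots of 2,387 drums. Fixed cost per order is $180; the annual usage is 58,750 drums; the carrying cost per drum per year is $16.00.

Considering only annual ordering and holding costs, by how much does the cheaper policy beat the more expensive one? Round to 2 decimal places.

Annual cost at Q: ordering D·S/Q plus holding Q·H/2.
TC(966) = (58,750/966)×180 + (966/2)×16 = $18,675.20
TC(2,387) = (58,750/2,387)×180 + (2,387/2)×16 = $23,526.25
Cheaper: Q = 966.  Difference = $4,851.04

$4,851.04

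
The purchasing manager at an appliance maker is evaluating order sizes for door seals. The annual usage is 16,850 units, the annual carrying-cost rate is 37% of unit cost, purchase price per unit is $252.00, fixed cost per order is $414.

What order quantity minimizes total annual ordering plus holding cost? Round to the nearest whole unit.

387 units

H = i·C = 0.37 × $252 = $93.2400 per unit-year
EOQ = √(2DS/H) = √(2 × 16,850 × 414 / 93.24)
    = √(149,633.20) ≈ 386.82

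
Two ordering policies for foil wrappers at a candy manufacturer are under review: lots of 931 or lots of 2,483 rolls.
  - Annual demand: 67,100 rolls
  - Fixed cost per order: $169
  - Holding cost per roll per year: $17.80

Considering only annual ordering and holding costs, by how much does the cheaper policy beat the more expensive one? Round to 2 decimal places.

For each Q, cost = (D/Q)·S + (Q/2)·H.
TC(931) = (67,100/931)×169 + (931/2)×17.8 = $20,466.24
TC(2,483) = (67,100/2,483)×169 + (2,483/2)×17.8 = $26,665.72
|ΔTC| = |$20,466.24 − $26,665.72| = $6,199.47

$6,199.47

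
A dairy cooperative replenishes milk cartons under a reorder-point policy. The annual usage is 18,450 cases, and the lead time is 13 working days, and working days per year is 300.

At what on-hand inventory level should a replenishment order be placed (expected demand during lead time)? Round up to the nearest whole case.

Daily demand d = 18,450 / 300 = 61.500 cases/day
Demand during lead time = 61.500 × 13 = 799.50
Reorder point = 799.50 → round up

800 cases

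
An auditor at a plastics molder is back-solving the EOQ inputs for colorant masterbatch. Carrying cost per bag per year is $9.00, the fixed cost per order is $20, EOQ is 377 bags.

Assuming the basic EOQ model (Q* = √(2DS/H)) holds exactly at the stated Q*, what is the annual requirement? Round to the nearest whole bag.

Since Q* = (2DS/H)^½, squaring gives Q*²·H = 2DS.
D = Q²H / (2S) = 377² × 9 / (2 × 20) = 31,979.03

31,979 bags per year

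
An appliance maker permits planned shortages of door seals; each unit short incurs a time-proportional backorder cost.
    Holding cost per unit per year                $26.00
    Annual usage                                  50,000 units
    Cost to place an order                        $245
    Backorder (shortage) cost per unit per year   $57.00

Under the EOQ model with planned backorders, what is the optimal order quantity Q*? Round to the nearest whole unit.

Basic EOQ = √(2·50,000·245/26) = 970.725
Backorder adjustment √((H+b)/b) = √((26+57)/57) = 1.2067
Q* = 970.725 × 1.2067 ≈ 1,171.38

1,171 units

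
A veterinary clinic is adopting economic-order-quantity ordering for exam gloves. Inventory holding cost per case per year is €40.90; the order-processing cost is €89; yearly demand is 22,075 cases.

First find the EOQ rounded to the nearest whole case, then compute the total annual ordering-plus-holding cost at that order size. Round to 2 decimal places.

Q* = √(2·D·S / H) = √(2·22,075·89 / 40.9) = √96,072.1 ≈ 309.96 → Q = 310 cases
Ordering: D/Q × S = 22,075/310 × €89 = €6,337.66
Holding:  Q/2 × H = 310/2 × €40.9 = €6,339.50
Total = €6,337.66 + €6,339.50 = €12,677.16

€12,677.16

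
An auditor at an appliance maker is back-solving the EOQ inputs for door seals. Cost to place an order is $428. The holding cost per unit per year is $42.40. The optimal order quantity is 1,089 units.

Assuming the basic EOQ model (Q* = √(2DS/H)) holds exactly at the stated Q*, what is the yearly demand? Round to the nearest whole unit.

58,742 units per year

Since Q* = (2DS/H)^½, squaring gives Q*²·H = 2DS.
D = Q²H / (2S) = 1,089² × 42.4 / (2 × 428) = 58,741.88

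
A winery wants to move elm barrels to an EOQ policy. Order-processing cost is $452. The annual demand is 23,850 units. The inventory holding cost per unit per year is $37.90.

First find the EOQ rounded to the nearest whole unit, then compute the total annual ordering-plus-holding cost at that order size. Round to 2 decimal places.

$28,585.65

EOQ = √(2DS/H) = √(2 × 23,850 × 452 / 37.9)
    = √(568,875.99) ≈ 754.24 → Q = 754 units
Orders/yr = 23,850/754 = 31.631; ordering cost = 31.631 × $452 = $14,297.35
Average inventory = 754/2 = 377; holding cost = 377 × $37.9 = $14,288.30
Total = $14,297.35 + $14,288.30 = $28,585.65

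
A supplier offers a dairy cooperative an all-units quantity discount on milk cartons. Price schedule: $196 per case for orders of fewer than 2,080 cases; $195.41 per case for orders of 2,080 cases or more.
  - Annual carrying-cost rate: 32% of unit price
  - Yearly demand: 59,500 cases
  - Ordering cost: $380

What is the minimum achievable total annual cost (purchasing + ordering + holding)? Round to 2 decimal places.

H₁ = 32%×$196 = $62.7200;  H₂ = 32%×$195.41 = $62.5312
EOQ₁ = √(2×59,500×380/62.7200) = 849.11  (< 2,080, feasible at tier 1)
EOQ₂ = √(2×59,500×380/62.5312) = 850.39  (< 2,080 → use Q = 2,080 at tier-2 price)
TC(tier 1 (EOQ₁), Q≈849.1) = $11,715,255.97
TC(tier 2, Q≈2,080.0) = $11,702,797.64
Minimum at tier 2: $11,702,797.64

$11,702,797.64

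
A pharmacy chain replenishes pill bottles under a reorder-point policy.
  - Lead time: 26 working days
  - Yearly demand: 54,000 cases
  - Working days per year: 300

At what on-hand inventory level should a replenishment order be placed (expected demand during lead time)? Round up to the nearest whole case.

4,680 cases

Daily demand d = 54,000 / 300 = 180.000 cases/day
Demand during lead time = 180.000 × 26 = 4,680.00
Reorder point = 4,680.00 → round up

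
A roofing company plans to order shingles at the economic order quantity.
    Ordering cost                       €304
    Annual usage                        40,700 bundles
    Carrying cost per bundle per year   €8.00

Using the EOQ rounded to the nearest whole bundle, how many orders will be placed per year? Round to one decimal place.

Optimal lot size Q* = (2 × 40,700 × €304 / €8)^½ ≈ 1,758.75 → Q = 1,759
Orders per year = D/Q = 40,700 / 1,759 = 23.138

23.1 orders per year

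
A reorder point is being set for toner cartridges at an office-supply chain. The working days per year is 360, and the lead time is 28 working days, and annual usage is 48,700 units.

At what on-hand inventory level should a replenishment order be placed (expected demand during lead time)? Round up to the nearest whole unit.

3,788 units

Daily demand d = 48,700 / 360 = 135.278 units/day
Demand during lead time = 135.278 × 28 = 3,787.78
Reorder point = 3,787.78 → round up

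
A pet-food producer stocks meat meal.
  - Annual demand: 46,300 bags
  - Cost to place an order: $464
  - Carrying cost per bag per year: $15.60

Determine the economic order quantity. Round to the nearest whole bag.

2DS/H = 2·46,300·464/15.6 = 2,754,256.41
EOQ = √2,754,256.41 ≈ 1,659.60

1,660 bags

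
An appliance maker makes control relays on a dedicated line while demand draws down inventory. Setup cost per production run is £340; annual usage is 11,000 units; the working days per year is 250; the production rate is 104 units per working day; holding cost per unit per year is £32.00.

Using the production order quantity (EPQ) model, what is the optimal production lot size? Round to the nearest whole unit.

637 units

Daily demand d = 11,000/250 = 44.000; p = 104; 1 − d/p = 0.57692
EPQ = √(2DS / (H(1 − d/p)))
    = √(2 × 11,000 × 340 / (32 × 0.57692)) ≈ 636.53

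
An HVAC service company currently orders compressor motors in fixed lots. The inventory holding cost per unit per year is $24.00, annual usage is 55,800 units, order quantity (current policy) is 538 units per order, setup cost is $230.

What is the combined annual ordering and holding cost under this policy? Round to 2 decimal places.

Annual ordering cost = (D/Q)·S = (55,800/538) × 230 = $23,855.02
Annual holding cost  = (Q/2)·H = (538/2) × 24 = $6,456.00
Total = $23,855.02 + $6,456.00 = $30,311.02

$30,311.02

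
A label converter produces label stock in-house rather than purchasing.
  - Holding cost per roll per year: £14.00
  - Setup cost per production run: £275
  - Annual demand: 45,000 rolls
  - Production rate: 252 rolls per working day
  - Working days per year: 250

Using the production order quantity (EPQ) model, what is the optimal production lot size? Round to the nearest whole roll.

Daily demand d = 45,000/250 = 180.000; p = 252; 1 − d/p = 0.28571
EPQ = √(2DS / (H(1 − d/p)))
    = √(2 × 45,000 × 275 / (14 × 0.28571)) ≈ 2,487.47

2,487 rolls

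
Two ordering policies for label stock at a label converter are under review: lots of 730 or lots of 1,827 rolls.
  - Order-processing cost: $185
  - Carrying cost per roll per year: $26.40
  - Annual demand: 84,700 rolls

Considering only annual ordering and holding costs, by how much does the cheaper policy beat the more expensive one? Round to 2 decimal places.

TC(Q) = (D/Q)S + (Q/2)H
TC(730) = (84,700/730)×185 + (730/2)×26.4 = $31,101.07
TC(1,827) = (84,700/1,827)×185 + (1,827/2)×26.4 = $32,693.03
Lots of 730 are cheaper by $1,591.96.

$1,591.96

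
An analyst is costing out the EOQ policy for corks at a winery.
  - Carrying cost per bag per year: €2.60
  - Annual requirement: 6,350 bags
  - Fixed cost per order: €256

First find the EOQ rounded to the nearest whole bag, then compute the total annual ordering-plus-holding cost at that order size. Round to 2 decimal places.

2DS/H = 2·6,350·256/2.6 = 1,250,461.54
EOQ = √1,250,461.54 ≈ 1,118.24 → Q = 1,118 bags
Orders/yr = 6,350/1,118 = 5.680; ordering cost = 5.680 × €256 = €1,454.03
Average inventory = 1,118/2 = 559; holding cost = 559 × €2.6 = €1,453.40
Total = €1,454.03 + €1,453.40 = €2,907.43

€2,907.43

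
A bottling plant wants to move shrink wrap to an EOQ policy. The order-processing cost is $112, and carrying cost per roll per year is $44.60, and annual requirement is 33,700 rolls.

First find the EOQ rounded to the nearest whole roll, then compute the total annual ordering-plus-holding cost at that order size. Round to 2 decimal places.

Q* = √(2·D·S / H) = √(2·33,700·112 / 44.6) = √169,255.6 ≈ 411.41 → Q = 411 rolls
Orders/yr = 33,700/411 = 81.995; ordering cost = 81.995 × $112 = $9,183.45
Average inventory = 411/2 = 205.5; holding cost = 205.5 × $44.6 = $9,165.30
Total = $9,183.45 + $9,165.30 = $18,348.75

$18,348.75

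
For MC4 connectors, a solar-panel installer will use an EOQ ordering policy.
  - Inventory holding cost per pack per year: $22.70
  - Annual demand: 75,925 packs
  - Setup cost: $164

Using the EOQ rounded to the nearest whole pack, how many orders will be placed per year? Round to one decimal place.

Q* = √(2·D·S / H) = √(2·75,925·164 / 22.7) = √1,097,066.1 ≈ 1,047.41 → Q = 1,047
Orders per year = D/Q = 75,925 / 1,047 = 72.517

72.5 orders per year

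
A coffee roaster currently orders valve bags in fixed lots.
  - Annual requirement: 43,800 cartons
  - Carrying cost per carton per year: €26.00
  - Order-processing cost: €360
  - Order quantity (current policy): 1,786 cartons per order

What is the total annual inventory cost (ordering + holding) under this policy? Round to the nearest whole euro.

€32,047

Orders/yr = 43,800/1,786 = 24.524; ordering cost = 24.524 × €360 = €8,828.67
Average inventory = 1,786/2 = 893; holding cost = 893 × €26 = €23,218.00
Total = €8,828.67 + €23,218.00 = €32,046.67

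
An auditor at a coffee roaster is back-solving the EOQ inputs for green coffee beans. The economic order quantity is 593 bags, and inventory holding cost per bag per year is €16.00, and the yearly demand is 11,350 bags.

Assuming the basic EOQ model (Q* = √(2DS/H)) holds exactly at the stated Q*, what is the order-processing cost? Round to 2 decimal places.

€247.86

EOQ relation: Q² = 2DS/H, so rearrange for the unknown.
S = Q²H / (2D) = 593² × 16 / (2 × 11,350) = 247.8583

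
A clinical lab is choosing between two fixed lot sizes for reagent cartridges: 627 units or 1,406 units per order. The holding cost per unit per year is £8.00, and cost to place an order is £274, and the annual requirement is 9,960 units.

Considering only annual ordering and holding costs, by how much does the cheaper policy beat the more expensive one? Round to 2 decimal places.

TC(Q) = (D/Q)S + (Q/2)H
TC(627) = (9,960/627)×274 + (627/2)×8 = £6,860.54
TC(1,406) = (9,960/1,406)×274 + (1,406/2)×8 = £7,565.00
Cheaper: Q = 627.  Difference = £704.46

£704.46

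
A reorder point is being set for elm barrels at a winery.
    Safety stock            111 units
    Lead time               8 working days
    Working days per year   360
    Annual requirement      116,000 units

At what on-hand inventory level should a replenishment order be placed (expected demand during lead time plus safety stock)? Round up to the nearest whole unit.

2,689 units

Daily demand d = 116,000 / 360 = 322.222 units/day
Demand during lead time = 322.222 × 8 = 2,577.78
Reorder point = 2,577.78 + 111 = 2,688.78 → round up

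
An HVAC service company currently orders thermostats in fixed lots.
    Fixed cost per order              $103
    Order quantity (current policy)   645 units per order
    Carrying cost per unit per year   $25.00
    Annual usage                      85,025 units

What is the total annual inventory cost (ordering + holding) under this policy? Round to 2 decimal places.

$21,640.14

Annual ordering cost = (D/Q)·S = (85,025/645) × 103 = $13,577.64
Annual holding cost  = (Q/2)·H = (645/2) × 25 = $8,062.50
Total = $13,577.64 + $8,062.50 = $21,640.14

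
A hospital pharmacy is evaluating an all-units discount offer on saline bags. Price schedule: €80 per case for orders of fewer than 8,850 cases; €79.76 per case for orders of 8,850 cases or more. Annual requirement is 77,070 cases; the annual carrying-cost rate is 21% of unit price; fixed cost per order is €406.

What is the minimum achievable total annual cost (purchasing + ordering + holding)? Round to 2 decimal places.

H₁ = 21%×€80 = €16.8000;  H₂ = 21%×€79.76 = €16.7496
EOQ₁ = √(2×77,070×406/16.8000) = 1,930.04  (< 8,850, feasible at tier 1)
EOQ₂ = √(2×77,070×406/16.7496) = 1,932.94  (< 8,850 → use Q = 8,850 at tier-2 price)
TC(tier 1 (EOQ₁), Q≈1,930.0) = €6,198,024.65
TC(tier 2, Q≈8,850.0) = €6,224,755.82
Minimum at tier 1 (EOQ₁): €6,198,024.65

€6,198,024.65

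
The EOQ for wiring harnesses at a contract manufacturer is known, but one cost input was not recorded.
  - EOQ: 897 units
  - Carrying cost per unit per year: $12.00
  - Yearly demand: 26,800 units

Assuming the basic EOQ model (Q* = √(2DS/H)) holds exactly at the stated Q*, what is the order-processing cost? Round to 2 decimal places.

From Q* = √(2DS/H) ⇒ Q*² = 2DS/H.
S = Q²H / (2D) = 897² × 12 / (2 × 26,800) = 180.1363

$180.14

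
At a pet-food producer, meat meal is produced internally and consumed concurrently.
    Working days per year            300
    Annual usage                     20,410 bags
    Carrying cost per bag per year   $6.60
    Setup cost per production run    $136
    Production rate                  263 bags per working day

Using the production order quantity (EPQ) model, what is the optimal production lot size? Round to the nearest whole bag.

1,065 bags

d = 20,410/300 = 68.0333 bags/day;  effective holding cost H(1 − d/p) = 6.6·(1 − 68.0333/263) = 4.89270
Q* = √(2DS / H_eff) = √(2·20,410·136 / 4.89270) ≈ 1,065.20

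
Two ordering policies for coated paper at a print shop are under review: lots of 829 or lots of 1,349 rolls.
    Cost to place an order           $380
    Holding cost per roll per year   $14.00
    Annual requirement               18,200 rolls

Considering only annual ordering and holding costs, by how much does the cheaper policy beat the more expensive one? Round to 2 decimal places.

$424.18

Annual cost at Q: ordering D·S/Q plus holding Q·H/2.
TC(829) = (18,200/829)×380 + (829/2)×14 = $14,145.58
TC(1,349) = (18,200/1,349)×380 + (1,349/2)×14 = $14,569.76
Lots of 829 are cheaper by $424.18.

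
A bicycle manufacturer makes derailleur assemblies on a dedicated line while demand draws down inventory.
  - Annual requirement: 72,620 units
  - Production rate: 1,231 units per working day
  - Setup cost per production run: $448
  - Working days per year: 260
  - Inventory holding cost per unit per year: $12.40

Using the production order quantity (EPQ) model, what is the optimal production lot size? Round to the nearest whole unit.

d = 72,620/260 = 279.3077 units/day;  effective holding cost H(1 − d/p) = 12.4·(1 − 279.3077/1231) = 9.58650
Q* = √(2DS / H_eff) = √(2·72,620·448 / 9.58650) ≈ 2,605.27

2,605 units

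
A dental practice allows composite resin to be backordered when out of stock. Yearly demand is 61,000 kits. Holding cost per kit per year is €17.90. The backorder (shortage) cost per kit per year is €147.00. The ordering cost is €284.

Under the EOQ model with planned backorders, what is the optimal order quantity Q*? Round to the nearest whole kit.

Basic EOQ = √(2·61,000·284/17.9) = 1,391.274
Backorder adjustment √((H+b)/b) = √((17.9+147)/147) = 1.0591
Q* = 1,391.274 × 1.0591 ≈ 1,473.55

1,474 kits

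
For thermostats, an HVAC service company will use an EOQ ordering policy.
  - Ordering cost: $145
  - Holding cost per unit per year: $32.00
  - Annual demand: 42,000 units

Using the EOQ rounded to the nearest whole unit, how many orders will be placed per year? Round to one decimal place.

68.1 orders per year

Optimal lot size Q* = (2 × 42,000 × $145 / $32)^½ ≈ 616.95 → Q = 617
N = D/Q = 42,000/617 ≈ 68.071 orders/yr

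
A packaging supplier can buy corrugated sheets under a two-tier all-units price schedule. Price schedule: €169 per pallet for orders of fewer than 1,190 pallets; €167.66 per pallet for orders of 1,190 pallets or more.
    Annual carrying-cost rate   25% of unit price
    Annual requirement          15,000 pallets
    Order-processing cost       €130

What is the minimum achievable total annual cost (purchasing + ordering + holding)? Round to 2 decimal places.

H₁ = 25%×€169 = €42.2500;  H₂ = 25%×€167.66 = €41.9150
EOQ₁ = √(2×15,000×130/42.2500) = 303.82  (< 1,190, feasible at tier 1)
EOQ₂ = √(2×15,000×130/41.9150) = 305.03  (< 1,190 → use Q = 1,190 at tier-2 price)
TC(tier 1 (EOQ₁), Q≈303.8) = €2,547,836.47
TC(tier 2, Q≈1,190.0) = €2,541,478.08
Minimum at tier 2: €2,541,478.08

€2,541,478.08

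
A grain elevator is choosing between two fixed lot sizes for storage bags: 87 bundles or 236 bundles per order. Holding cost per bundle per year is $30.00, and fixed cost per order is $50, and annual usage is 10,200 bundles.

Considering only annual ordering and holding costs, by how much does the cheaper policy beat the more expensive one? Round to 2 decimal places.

$1,466.05

TC(Q) = (D/Q)S + (Q/2)H
TC(87) = (10,200/87)×50 + (87/2)×30 = $7,167.07
TC(236) = (10,200/236)×50 + (236/2)×30 = $5,701.02
Lots of 236 are cheaper by $1,466.05.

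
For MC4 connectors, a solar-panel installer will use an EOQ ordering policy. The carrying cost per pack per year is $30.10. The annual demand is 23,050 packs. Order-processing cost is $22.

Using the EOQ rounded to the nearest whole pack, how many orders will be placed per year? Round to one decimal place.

Optimal lot size Q* = (2 × 23,050 × $22 / $30.1)^½ ≈ 183.56 → Q = 184
Orders per year = D/Q = 23,050 / 184 = 125.272

125.3 orders per year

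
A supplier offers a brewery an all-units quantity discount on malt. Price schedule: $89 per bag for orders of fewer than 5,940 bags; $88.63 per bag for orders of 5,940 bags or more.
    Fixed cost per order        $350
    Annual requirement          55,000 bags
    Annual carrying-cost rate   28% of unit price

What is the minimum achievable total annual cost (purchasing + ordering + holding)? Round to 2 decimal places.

$4,925,974.51

H₁ = 28%×$89 = $24.9200;  H₂ = 28%×$88.63 = $24.8164
EOQ₁ = √(2×55,000×350/24.9200) = 1,242.96  (< 5,940, feasible at tier 1)
EOQ₂ = √(2×55,000×350/24.8164) = 1,245.55  (< 5,940 → use Q = 5,940 at tier-2 price)
TC(tier 1 (EOQ₁), Q≈1,243.0) = $4,925,974.51
TC(tier 2, Q≈5,940.0) = $4,951,595.45
Minimum at tier 1 (EOQ₁): $4,925,974.51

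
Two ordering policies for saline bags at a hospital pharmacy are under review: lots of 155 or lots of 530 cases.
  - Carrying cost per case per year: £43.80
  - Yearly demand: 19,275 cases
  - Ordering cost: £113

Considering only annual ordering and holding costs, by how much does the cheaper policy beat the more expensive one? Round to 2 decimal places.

TC(Q) = (D/Q)S + (Q/2)H
TC(155) = (19,275/155)×113 + (155/2)×43.8 = £17,446.60
TC(530) = (19,275/530)×113 + (530/2)×43.8 = £15,716.58
Lots of 530 are cheaper by £1,730.02.

£1,730.02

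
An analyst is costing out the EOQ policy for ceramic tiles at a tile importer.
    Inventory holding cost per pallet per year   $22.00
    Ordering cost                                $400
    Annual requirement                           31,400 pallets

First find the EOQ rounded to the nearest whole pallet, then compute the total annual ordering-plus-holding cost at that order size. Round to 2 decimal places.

$23,508.30

Q* = √(2·D·S / H) = √(2·31,400·400 / 22) = √1,141,818.2 ≈ 1,068.56 → Q = 1,069 pallets
Annual ordering cost = (D/Q)·S = (31,400/1,069) × 400 = $11,749.30
Annual holding cost  = (Q/2)·H = (1,069/2) × 22 = $11,759.00
Total = $11,749.30 + $11,759.00 = $23,508.30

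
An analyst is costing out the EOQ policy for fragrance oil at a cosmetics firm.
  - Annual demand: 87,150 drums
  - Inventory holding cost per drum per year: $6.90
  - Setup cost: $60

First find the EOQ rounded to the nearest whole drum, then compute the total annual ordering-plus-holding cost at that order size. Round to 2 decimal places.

Q* = √(2·D·S / H) = √(2·87,150·60 / 6.9) = √1,515,652.2 ≈ 1,231.12 → Q = 1,231 drums
Ordering: D/Q × S = 87,150/1,231 × $60 = $4,247.77
Holding:  Q/2 × H = 1,231/2 × $6.9 = $4,246.95
Total = $4,247.77 + $4,246.95 = $8,494.72

$8,494.72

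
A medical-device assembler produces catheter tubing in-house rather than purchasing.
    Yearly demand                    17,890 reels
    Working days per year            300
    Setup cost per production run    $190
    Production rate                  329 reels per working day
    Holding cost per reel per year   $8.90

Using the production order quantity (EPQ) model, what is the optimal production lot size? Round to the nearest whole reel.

Daily demand d = 17,890/300 = 59.633; p = 329; 1 − d/p = 0.81874
EPQ = √(2DS / (H(1 − d/p)))
    = √(2 × 17,890 × 190 / (8.9 × 0.81874)) ≈ 965.89

966 reels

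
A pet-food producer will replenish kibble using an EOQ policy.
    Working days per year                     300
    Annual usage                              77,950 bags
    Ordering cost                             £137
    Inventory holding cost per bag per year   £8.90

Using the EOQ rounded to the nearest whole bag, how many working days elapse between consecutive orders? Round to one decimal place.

Q* = √(2·D·S / H) = √(2·77,950·137 / 8.9) = √2,399,809.0 ≈ 1,549.13 → Q = 1,549 bags
T = Q/D × 300 days = 1,549/77,950 × 300 = 5.962 days

6.0 days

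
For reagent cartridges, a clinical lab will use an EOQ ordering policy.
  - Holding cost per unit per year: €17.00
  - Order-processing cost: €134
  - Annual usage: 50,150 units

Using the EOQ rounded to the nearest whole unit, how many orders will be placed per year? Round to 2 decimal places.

2DS/H = 2·50,150·134/17 = 790,600.00
EOQ = √790,600.00 ≈ 889.16 → Q = 889
Orders per year = D/Q = 50,150 / 889 = 56.412

56.41 orders per year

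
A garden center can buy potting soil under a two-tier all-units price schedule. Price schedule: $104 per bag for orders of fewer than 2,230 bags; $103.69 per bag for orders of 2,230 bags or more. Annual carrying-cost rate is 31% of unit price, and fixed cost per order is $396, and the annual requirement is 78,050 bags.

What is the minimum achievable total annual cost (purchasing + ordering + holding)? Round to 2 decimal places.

$8,142,704.95

H₁ = 31%×$104 = $32.2400;  H₂ = 31%×$103.69 = $32.1439
EOQ₁ = √(2×78,050×396/32.2400) = 1,384.69  (< 2,230, feasible at tier 1)
EOQ₂ = √(2×78,050×396/32.1439) = 1,386.76  (< 2,230 → use Q = 2,230 at tier-2 price)
TC(tier 1 (EOQ₁), Q≈1,384.7) = $8,161,842.30
TC(tier 2, Q≈2,230.0) = $8,142,704.95
Minimum at tier 2: $8,142,704.95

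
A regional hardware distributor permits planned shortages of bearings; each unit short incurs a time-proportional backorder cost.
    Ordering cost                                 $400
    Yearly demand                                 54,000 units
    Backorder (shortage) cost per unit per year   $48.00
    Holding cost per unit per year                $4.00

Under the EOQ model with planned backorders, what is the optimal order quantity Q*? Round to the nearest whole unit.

3,421 units

Q* = √(2DS/H) · √((H + b)/b)
   = √(2 × 54,000 × 400 / 4) · √((4 + 48) / 48)
   = 3,286.335 × 1.0408 ≈ 3,420.53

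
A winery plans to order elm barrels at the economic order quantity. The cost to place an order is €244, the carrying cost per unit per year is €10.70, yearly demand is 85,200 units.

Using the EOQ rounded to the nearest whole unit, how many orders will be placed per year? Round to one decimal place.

2DS/H = 2·85,200·244/10.7 = 3,885,757.01
EOQ = √3,885,757.01 ≈ 1,971.23 → Q = 1,971
Orders per year = D/Q = 85,200 / 1,971 = 43.227

43.2 orders per year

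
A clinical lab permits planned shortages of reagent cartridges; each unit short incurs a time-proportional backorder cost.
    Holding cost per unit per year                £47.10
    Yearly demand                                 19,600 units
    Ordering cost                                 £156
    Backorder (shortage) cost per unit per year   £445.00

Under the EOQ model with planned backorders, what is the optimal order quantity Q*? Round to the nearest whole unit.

Basic EOQ = √(2·19,600·156/47.1) = 360.325
Backorder adjustment √((H+b)/b) = √((47.1+445)/445) = 1.0516
Q* = 360.325 × 1.0516 ≈ 378.91

379 units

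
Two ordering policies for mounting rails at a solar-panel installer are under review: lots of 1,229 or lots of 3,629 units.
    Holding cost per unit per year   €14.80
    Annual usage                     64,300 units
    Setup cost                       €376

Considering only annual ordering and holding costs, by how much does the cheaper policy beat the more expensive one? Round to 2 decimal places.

Annual cost at Q: ordering D·S/Q plus holding Q·H/2.
TC(1,229) = (64,300/1,229)×376 + (1,229/2)×14.8 = €28,766.53
TC(3,629) = (64,300/3,629)×376 + (3,629/2)×14.8 = €33,516.71
Lots of 1,229 are cheaper by €4,750.18.

€4,750.18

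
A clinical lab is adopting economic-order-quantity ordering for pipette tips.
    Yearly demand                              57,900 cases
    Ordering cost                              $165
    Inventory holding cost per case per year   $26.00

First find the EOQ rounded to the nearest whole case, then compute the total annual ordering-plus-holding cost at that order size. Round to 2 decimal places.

$22,288.61

Q* = √(2·D·S / H) = √(2·57,900·165 / 26) = √734,884.6 ≈ 857.25 → Q = 857 cases
Ordering: D/Q × S = 57,900/857 × $165 = $11,147.61
Holding:  Q/2 × H = 857/2 × $26 = $11,141.00
Total = $11,147.61 + $11,141.00 = $22,288.61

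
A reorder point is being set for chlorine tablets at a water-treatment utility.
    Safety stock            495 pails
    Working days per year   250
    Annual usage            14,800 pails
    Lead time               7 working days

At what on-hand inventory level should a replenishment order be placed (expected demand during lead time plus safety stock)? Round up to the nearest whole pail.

910 pails

Daily demand d = 14,800 / 250 = 59.200 pails/day
Demand during lead time = 59.200 × 7 = 414.40
Reorder point = 414.40 + 495 = 909.40 → round up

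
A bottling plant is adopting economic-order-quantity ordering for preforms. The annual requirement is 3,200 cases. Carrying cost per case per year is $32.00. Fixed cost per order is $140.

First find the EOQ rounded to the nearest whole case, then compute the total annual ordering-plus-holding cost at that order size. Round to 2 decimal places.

EOQ = √(2DS/H) = √(2 × 3,200 × 140 / 32)
    = √(28,000.00) ≈ 167.33 → Q = 167 cases
Annual ordering cost = (D/Q)·S = (3,200/167) × 140 = $2,682.63
Annual holding cost  = (Q/2)·H = (167/2) × 32 = $2,672.00
Total = $2,682.63 + $2,672.00 = $5,354.63

$5,354.63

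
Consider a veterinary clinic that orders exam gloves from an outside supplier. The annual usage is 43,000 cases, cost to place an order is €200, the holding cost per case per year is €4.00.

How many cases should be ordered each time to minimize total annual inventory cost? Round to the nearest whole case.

Optimal lot size Q* = (2 × 43,000 × €200 / €4)^½ ≈ 2,073.64

2,074 cases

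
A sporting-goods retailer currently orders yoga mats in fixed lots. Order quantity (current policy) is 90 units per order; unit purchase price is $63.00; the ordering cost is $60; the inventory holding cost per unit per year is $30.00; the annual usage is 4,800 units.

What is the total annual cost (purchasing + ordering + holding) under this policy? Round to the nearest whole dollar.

Ordering: D/Q × S = 4,800/90 × $60 = $3,200.00
Holding:  Q/2 × H = 90/2 × $30 = $1,350.00
Purchase cost = D·C = 4,800 × 63 = $302,400.00
Total = $3,200.00 + $1,350.00 + $302,400.00 = $306,950.00

$306,950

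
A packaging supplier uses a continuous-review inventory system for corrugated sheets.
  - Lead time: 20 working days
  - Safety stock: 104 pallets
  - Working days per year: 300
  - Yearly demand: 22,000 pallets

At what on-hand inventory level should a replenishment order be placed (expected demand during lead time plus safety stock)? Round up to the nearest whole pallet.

Daily demand d = 22,000 / 300 = 73.333 pallets/day
Demand during lead time = 73.333 × 20 = 1,466.67
Reorder point = 1,466.67 + 104 = 1,570.67 → round up

1,571 pallets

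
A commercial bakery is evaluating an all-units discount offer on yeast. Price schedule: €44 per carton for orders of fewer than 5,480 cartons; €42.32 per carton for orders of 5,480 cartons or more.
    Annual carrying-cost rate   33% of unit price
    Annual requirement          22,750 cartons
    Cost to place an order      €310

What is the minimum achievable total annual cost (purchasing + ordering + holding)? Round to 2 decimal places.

H₁ = 33%×€44 = €14.5200;  H₂ = 33%×€42.32 = €13.9656
EOQ₁ = √(2×22,750×310/14.5200) = 985.61  (< 5,480, feasible at tier 1)
EOQ₂ = √(2×22,750×310/13.9656) = 1,004.98  (< 5,480 → use Q = 5,480 at tier-2 price)
TC(tier 1 (EOQ₁), Q≈985.6) = €1,015,311.00
TC(tier 2, Q≈5,480.0) = €1,002,332.70
Minimum at tier 2: €1,002,332.70

€1,002,332.70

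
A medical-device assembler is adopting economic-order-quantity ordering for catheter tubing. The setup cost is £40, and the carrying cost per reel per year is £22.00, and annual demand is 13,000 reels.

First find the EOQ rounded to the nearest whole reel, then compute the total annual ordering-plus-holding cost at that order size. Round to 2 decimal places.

£4,783.31

Optimal lot size Q* = (2 × 13,000 × £40 / £22)^½ ≈ 217.42 → Q = 217 reels
Orders/yr = 13,000/217 = 59.908; ordering cost = 59.908 × £40 = £2,396.31
Average inventory = 217/2 = 108.5; holding cost = 108.5 × £22 = £2,387.00
Total = £2,396.31 + £2,387.00 = £4,783.31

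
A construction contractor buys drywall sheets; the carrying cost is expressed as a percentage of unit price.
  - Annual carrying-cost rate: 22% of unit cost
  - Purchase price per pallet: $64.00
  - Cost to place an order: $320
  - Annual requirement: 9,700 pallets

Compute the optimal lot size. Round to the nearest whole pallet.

H = i·C = 0.22 × $64 = $14.0800 per pallet-year
EOQ = √(2DS/H) = √(2 × 9,700 × 320 / 14.08)
    = √(440,909.09) ≈ 664.01

664 pallets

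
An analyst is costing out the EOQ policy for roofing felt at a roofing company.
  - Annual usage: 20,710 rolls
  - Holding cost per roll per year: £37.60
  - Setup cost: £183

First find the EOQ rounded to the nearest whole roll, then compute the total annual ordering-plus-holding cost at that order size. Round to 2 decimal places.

2DS/H = 2·20,710·183/37.6 = 201,592.02
EOQ = √201,592.02 ≈ 448.99 → Q = 449 rolls
Orders/yr = 20,710/449 = 46.125; ordering cost = 46.125 × £183 = £8,440.82
Average inventory = 449/2 = 224.5; holding cost = 224.5 × £37.6 = £8,441.20
Total = £8,440.82 + £8,441.20 = £16,882.02

£16,882.02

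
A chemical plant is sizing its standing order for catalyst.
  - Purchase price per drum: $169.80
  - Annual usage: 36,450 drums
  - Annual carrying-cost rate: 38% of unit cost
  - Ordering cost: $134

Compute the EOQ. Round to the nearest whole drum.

Holding cost per drum per year: H = 38% × $169.8 = $64.5240
EOQ = √(2DS/H) = √(2 × 36,450 × 134 / 64.524)
    = √(151,394.83) ≈ 389.09

389 drums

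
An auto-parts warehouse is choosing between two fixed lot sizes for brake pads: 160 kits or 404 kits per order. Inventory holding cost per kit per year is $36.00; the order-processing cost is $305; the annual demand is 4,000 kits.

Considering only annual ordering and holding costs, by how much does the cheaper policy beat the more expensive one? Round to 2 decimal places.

$213.20

For each Q, cost = (D/Q)·S + (Q/2)·H.
TC(160) = (4,000/160)×305 + (160/2)×36 = $10,505.00
TC(404) = (4,000/404)×305 + (404/2)×36 = $10,291.80
Cheaper: Q = 404.  Difference = $213.20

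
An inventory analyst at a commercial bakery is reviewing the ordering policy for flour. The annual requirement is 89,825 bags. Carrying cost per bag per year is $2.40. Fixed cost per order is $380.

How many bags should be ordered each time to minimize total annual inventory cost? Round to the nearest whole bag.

5,333 bags

Q* = √(2·D·S / H) = √(2·89,825·380 / 2.4) = √28,444,583.3 ≈ 5,333.35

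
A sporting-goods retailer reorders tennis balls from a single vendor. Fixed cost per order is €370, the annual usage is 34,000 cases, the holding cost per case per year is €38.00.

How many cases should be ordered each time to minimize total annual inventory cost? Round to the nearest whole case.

814 cases

Optimal lot size Q* = (2 × 34,000 × €370 / €38)^½ ≈ 813.70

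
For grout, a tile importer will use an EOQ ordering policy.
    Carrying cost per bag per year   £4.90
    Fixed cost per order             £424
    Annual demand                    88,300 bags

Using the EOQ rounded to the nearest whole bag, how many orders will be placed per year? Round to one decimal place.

2DS/H = 2·88,300·424/4.9 = 15,281,306.12
EOQ = √15,281,306.12 ≈ 3,909.13 → Q = 3,909
Orders per year = D/Q = 88,300 / 3,909 = 22.589

22.6 orders per year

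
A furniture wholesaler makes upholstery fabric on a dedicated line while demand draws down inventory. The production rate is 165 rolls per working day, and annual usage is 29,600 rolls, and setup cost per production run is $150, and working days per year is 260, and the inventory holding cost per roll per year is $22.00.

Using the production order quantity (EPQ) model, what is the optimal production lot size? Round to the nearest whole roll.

1,141 rolls

Daily demand d = 29,600/260 = 113.846; p = 165; 1 − d/p = 0.31002
EPQ = √(2DS / (H(1 − d/p)))
    = √(2 × 29,600 × 150 / (22 × 0.31002)) ≈ 1,141.03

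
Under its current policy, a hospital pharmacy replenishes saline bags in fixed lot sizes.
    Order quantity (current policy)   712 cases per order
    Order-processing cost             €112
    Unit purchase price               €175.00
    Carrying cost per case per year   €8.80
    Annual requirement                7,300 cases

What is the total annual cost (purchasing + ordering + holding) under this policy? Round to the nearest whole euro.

€1,281,781

Annual ordering cost = (D/Q)·S = (7,300/712) × 112 = €1,148.31
Annual holding cost  = (Q/2)·H = (712/2) × 8.8 = €3,132.80
Purchase cost = D·C = 7,300 × 175 = €1,277,500.00
Total = €1,148.31 + €3,132.80 + €1,277,500.00 = €1,281,781.11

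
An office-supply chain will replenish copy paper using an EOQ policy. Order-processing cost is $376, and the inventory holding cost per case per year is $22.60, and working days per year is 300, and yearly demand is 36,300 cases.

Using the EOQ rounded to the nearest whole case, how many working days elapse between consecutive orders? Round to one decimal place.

9.1 days

2DS/H = 2·36,300·376/22.6 = 1,207,858.41
EOQ = √1,207,858.41 ≈ 1,099.03 → Q = 1,099 cases
Cycle time = (working days × Q)/D = (300 × 1,099) / 36,300 = 9.083 days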